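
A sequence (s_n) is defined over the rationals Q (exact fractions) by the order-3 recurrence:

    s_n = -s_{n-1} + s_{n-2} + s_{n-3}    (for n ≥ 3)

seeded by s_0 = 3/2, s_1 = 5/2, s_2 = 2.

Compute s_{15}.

-1

s_3 = -1·2 + 1·5/2 + 1·3/2 = 2
s_4 = -1·2 + 1·2 + 1·5/2 = 5/2
s_5 = -1·5/2 + 1·2 + 1·2 = 3/2
s_6 = -1·3/2 + 1·5/2 + 1·2 = 3
s_7 = -1·3 + 1·3/2 + 1·5/2 = 1
s_8 = -1·1 + 1·3 + 1·3/2 = 7/2
s_9 = -1·7/2 + 1·1 + 1·3 = 1/2
s_10 = -1·1/2 + 1·7/2 + 1·1 = 4
s_11 = -1·4 + 1·1/2 + 1·7/2 = 0
s_12 = -1·0 + 1·4 + 1·1/2 = 9/2
s_13 = -1·9/2 + 1·0 + 1·4 = -1/2
s_14 = -1·-1/2 + 1·9/2 + 1·0 = 5
s_15 = -1·5 + 1·-1/2 + 1·9/2 = -1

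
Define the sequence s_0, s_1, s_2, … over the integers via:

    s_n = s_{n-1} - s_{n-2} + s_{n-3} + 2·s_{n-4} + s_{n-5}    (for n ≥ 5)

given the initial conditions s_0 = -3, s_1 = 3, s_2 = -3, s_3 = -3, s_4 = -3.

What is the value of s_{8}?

s_5 = 1·-3 + -1·-3 + 1·-3 + 2·3 + 1·-3 = 0
s_6 = 1·0 + -1·-3 + 1·-3 + 2·-3 + 1·3 = -3
s_7 = 1·-3 + -1·0 + 1·-3 + 2·-3 + 1·-3 = -15
s_8 = 1·-15 + -1·-3 + 1·0 + 2·-3 + 1·-3 = -21

-21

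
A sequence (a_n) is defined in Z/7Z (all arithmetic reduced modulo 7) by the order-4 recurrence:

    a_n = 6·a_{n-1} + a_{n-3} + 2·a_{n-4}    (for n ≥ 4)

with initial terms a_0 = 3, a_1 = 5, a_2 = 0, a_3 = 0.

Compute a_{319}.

a_4 = 6·0 + 0·0 + 1·5 + 2·3 = 4
a_5 = 6·4 + 0·0 + 1·0 + 2·5 = 6
a_6 = 6·6 + 0·4 + 1·0 + 2·0 = 1
a_7 = 6·1 + 0·6 + 1·4 + 2·0 = 3
a_8 = 6·3 + 0·1 + 1·6 + 2·4 = 4
a_9 = 6·4 + 0·3 + 1·1 + 2·6 = 2
a_10 = 6·2 + 0·4 + 1·3 + 2·1 = 3
a_11 = 6·3 + 0·2 + 1·4 + 2·3 = 0
a_12 = 6·0 + 0·3 + 1·2 + 2·4 = 3
a_13 = 6·3 + 0·0 + 1·3 + 2·2 = 4
a_14 = 6·4 + 0·3 + 1·0 + 2·3 = 2
a_15 = 6·2 + 0·4 + 1·3 + 2·0 = 1
a_16 = 6·1 + 0·2 + 1·4 + 2·3 = 2
a_17 = 6·2 + 0·1 + 1·2 + 2·4 = 1
a_18 = 6·1 + 0·2 + 1·1 + 2·2 = 4
a_19 = 6·4 + 0·1 + 1·2 + 2·1 = 0
a_20 = 6·0 + 0·4 + 1·1 + 2·2 = 5
a_21 = 6·5 + 0·0 + 1·4 + 2·1 = 1
a_22 = 6·1 + 0·5 + 1·0 + 2·4 = 0
a_23 = 6·0 + 0·1 + 1·5 + 2·0 = 5
a_24 = 6·5 + 0·0 + 1·1 + 2·5 = 6
a_25 = 6·6 + 0·5 + 1·0 + 2·1 = 3
a_26 = 6·3 + 0·6 + 1·5 + 2·0 = 2
a_27 = 6·2 + 0·3 + 1·6 + 2·5 = 0
a_28 = 6·0 + 0·2 + 1·3 + 2·6 = 1
a_29 = 6·1 + 0·0 + 1·2 + 2·3 = 0
a_30 = 6·0 + 0·1 + 1·0 + 2·2 = 4
a_31 = 6·4 + 0·0 + 1·1 + 2·0 = 4
a_32 = 6·4 + 0·4 + 1·0 + 2·1 = 5
a_33 = 6·5 + 0·4 + 1·4 + 2·0 = 6
a_34 = 6·6 + 0·5 + 1·4 + 2·4 = 6
a_35 = 6·6 + 0·6 + 1·5 + 2·4 = 0
a_36 = 6·0 + 0·6 + 1·6 + 2·5 = 2
a_37 = 6·2 + 0·0 + 1·6 + 2·6 = 2
a_38 = 6·2 + 0·2 + 1·0 + 2·6 = 3
a_39 = 6·3 + 0·2 + 1·2 + 2·0 = 6
a_40 = 6·6 + 0·3 + 1·2 + 2·2 = 0
a_41 = 6·0 + 0·6 + 1·3 + 2·2 = 0
a_42 = 6·0 + 0·0 + 1·6 + 2·3 = 5
a_43 = 6·5 + 0·0 + 1·0 + 2·6 = 0
a_44 = 6·0 + 0·5 + 1·0 + 2·0 = 0
a_45 = 6·0 + 0·0 + 1·5 + 2·0 = 5
a_46 = 6·5 + 0·0 + 1·0 + 2·5 = 5
a_47 = 6·5 + 0·5 + 1·0 + 2·0 = 2
a_48 = 6·2 + 0·5 + 1·5 + 2·0 = 3
a_49 = 6·3 + 0·2 + 1·5 + 2·5 = 5
a_50 = 6·5 + 0·3 + 1·2 + 2·5 = 0
a_51 = 6·0 + 0·5 + 1·3 + 2·2 = 0
(a_48, a_49, a_50, a_51) = (3, 5, 0, 0) = (a_0, a_1, a_2, a_3), so the sequence has period 48.
319 ≡ 31 (mod 48), hence a_319 = a_31 = 4.

4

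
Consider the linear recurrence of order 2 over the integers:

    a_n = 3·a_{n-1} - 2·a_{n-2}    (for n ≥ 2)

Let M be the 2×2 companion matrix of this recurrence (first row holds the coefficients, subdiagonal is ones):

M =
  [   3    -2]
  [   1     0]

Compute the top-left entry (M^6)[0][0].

127

(M^6)[0][0] is the top entry after applying M 6 times to the unit state (1, 0). Equivalently it is h_{7} for the auxiliary sequence (h_n) obeying the same recurrence with h_1 = 1 and h_i = 0 for 0 ≤ i < 1:
h_2 = 3·1 + -2·0 = 3
h_3 = 3·3 + -2·1 = 7
h_4 = 3·7 + -2·3 = 15
h_5 = 3·15 + -2·7 = 31
h_6 = 3·31 + -2·15 = 63
h_7 = 3·63 + -2·31 = 127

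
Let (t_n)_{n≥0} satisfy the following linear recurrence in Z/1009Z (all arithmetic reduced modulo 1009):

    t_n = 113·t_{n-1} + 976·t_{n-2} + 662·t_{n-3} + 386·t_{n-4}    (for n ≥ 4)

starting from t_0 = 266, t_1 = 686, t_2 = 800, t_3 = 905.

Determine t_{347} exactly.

t_4 = 113·905 + 976·800 + 662·686 + 386·266 = 30
t_5 = 113·30 + 976·905 + 662·800 + 386·686 = 72
t_6 = 113·72 + 976·30 + 662·905 + 386·800 = 902
t_7 = 113·902 + 976·72 + 662·30 + 386·905 = 564
t_8 = 113·564 + 976·902 + 662·72 + 386·30 = 382
t_9 = 113·382 + 976·564 + 662·902 + 386·72 = 683
Continuing the recurrence:
  t_10 = 102;  t_11 = 480;  t_12 = 676;  t_13 = 218;  t_14 = 254;  t_15 = 468
  t_16 = 749;  t_17 = 627;  t_18 = 953;  t_19 = 680;  t_20 = 901;  t_21 = 794
  t_22 = 177;  t_23 = 136;  t_24 = 66;  t_25 = 830;  t_26 = 743;  t_27 = 398
  t_28 = 81;  t_29 = 56;  t_30 = 997;  t_31 = 228;  t_32 = 661;  t_33 = 121
  t_34 = 940;  t_35 = 219;  t_36 = 41;  t_37 = 452;  t_38 = 573;  t_39 = 69
  t_40 = 229;  t_41 = 250;  t_42 = 993;  t_43 = 680;  t_44 = 310;  t_45 = 625
  t_46 = 888;  t_47 = 541;  t_48 = 199;  t_49 = 306;  t_50 = 423;  t_51 = 899
  t_52 = 747;  t_53 = 854;  t_54 = 869;  t_55 = 416;  t_56 = 245;  t_57 = 689
  t_58 = 532;  t_59 = 941;  t_60 = 768;  t_61 = 866;  t_62 = 780;  t_63 = 906
  t_64 = 945;  t_65 = 252;  t_66 = 133;  t_67 = 262;  t_68 = 852;  t_69 = 518
  t_70 = 932;  t_71 = 664;  t_72 = 683;  t_73 = 423;  t_74 = 227;  t_75 = 725
  t_76 = 590;  t_77 = 120;  t_78 = 658;  t_79 = 218;  t_80 = 337;  t_81 = 231
  t_82 = 605;  t_83 = 708;  t_84 = 992;  t_85 = 251;  t_86 = 634;  t_87 = 495
  t_88 = 885;  t_89 = 918;  t_90 = 174;  t_91 = 477;  t_92 = 593;  t_93 = 160
  t_94 = 47;  t_95 = 580;  t_96 = 252;  t_97 = 301;  t_98 = 992;  t_99 = 475
  t_100 = 647;  t_101 = 928;  t_102 = 918;  t_103 = 672;  t_104 = 611;  t_105 = 764
  t_106 = 668;  t_107 = 783;  t_108 = 849;  t_109 = 18;  t_110 = 524;  t_111 = 668
  t_112 = 276;  t_113 = 749;  t_114 = 592;  t_115 = 437;  t_116 = 585;  t_117 = 168
  t_118 = 877;  t_119 = 722;  t_120 = 197;  t_121 = 115;  t_122 = 645;  t_123 = 939
  t_124 = 888;  t_125 = 922;  t_126 = 37;  t_127 = 830;  t_128 = 377;  t_129 = 69
  t_130 = 112;  t_131 = 158;  t_132 = 531;  t_133 = 181;  t_134 = 417;  t_135 = 617
  t_136 = 355;  t_137 = 416;  t_138 = 318;  t_139 = 968;  t_140 = 758;  t_141 = 13
  t_142 = 422;  t_143 = 475;  t_144 = 910;  t_145 = 225;  t_146 = 525;  t_147 = 200
  t_148 = 985;  t_149 = 299;  t_150 = 335;  t_151 = 508;  t_152 = 935;  t_153 = 277
  t_154 = 903;  t_155 = 865;  t_156 = 776;  t_157 = 38;  t_158 = 855;  t_159 = 557
  t_160 = 214;  t_161 = 250;  t_162 = 535;  t_163 = 230;  t_164 = 153;  t_165 = 265
  t_166 = 246;  t_167 = 256;  t_168 = 21;  t_169 = 763;  t_170 = 840;  t_171 = 839
  t_172 = 124;  t_173 = 462;  t_174 = 501;  t_175 = 322;  t_176 = 231;  t_177 = 791
  t_178 = 963;  t_179 = 726;  t_180 = 154;  t_181 = 933;  t_182 = 181;  t_183 = 536
  t_184 = 160;  t_185 = 68;  t_186 = 295;  t_187 = 847;  t_188 = 33;  t_189 = 561
  t_190 = 318;  t_191 = 951;  t_192 = 805;  t_193 = 306;  t_194 = 546;  t_195 = 109
  t_196 = 74;  t_197 = 13;  t_198 = 430;  t_199 = 990;  t_200 = 653;  t_201 = 854
  t_202 = 321;  t_203 = 182;  t_204 = 1008;  t_205 = 248;  t_206 = 17;  t_207 = 769
  t_208 = 903;  t_209 = 6;  t_210 = 181;  t_211 = 721;  t_212 = 214;  t_213 = 438
  t_214 = 344;  t_215 = 432;  t_216 = 370;  t_217 = 570;  t_218 = 774;  t_219 = 60
  t_220 = 934;  t_221 = 518;  t_222 = 938;  t_223 = 861;  t_224 = 921;  t_225 = 572
  t_226 = 680;  t_227 = 93;  t_228 = 804;  t_229 = 976;  t_230 = 166;  t_231 = 755
  t_232 = 50;  t_233 = 196;  t_234 = 173;  t_235 = 605;  t_236 = 827;  t_237 = 319
  t_238 = 805;  t_239 = 765;  t_240 = 15;  t_241 = 860;  t_242 = 700;  t_243 = 772
  t_244 = 549;  t_245 = 505;  t_246 = 904;  t_247 = 257;  t_248 = 573;  t_249 = 68
  t_250 = 326;  t_251 = 550;  t_252 = 760;  t_253 = 27;  t_254 = 740;  t_255 = 30
  t_256 = 621;  t_257 = 409;  t_258 = 272;  t_259 = 1006;  t_260 = 685;  t_261 = 743
  t_262 = 902;  t_263 = 1003;  t_264 = 361;  t_265 = 669;  t_266 = 248;  t_267 = 453
  t_268 = 658;  t_269 = 522;  t_270 = 25;  t_271 = 743;  t_272 = 602;  t_273 = 218
  t_274 = 775;  t_275 = 881;  t_276 = 652;  t_277 = 77;  t_278 = 808;  t_279 = 785
  t_280 = 438;  t_281 = 969;  t_282 = 339;  t_283 = 959;  t_284 = 635;  t_285 = 872
  t_286 = 778;  t_287 = 104;  t_288 = 243;  t_289 = 852;  t_290 = 336;  t_291 = 990
  t_292 = 845;  t_293 = 647;  t_294 = 904;  t_295 = 214;  t_296 = 156;  t_297 = 97
  t_298 = 1006;  t_299 = 716;  t_300 = 610;  t_301 = 38;  t_302 = 930;  t_303 = 39
  t_304 = 245;  t_305 = 876;  t_306 = 462;  t_307 = 760;  t_308 = 474;  t_309 = 468
  t_310 = 286;  t_311 = 460;  t_312 = 552;  t_313 = 459;  t_314 = 571;  t_315 = 77
  t_316 = 270;  t_317 = 952;  t_318 = 752;  t_319 = 691;  t_320 = 691;  t_321 = 368
  t_322 = 664;  t_323 = 36;  t_324 = 106;  t_325 = 123;  t_326 = 954;  t_327 = 137
  t_328 = 396;  t_329 = 845;  t_330 = 531;  t_331 = 56;  t_332 = 805;  t_333 = 978
  t_334 = 80;  t_335 = 558;  t_336 = 499;  t_337 = 265;  t_338 = 64;  t_339 = 362
  t_340 = 211;  t_341 = 160;  t_342 = 8;  t_343 = 590;  t_344 = 513;  t_345 = 619
t_346 = 113·619 + 976·513 + 662·590 + 386·8 = 708
t_347 = 113·708 + 976·619 + 662·513 + 386·590 = 334

334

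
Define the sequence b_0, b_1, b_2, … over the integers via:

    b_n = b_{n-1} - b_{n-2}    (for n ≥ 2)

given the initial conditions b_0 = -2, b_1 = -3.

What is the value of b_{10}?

3

b_2 = 1·-3 + -1·-2 = -1
b_3 = 1·-1 + -1·-3 = 2
b_4 = 1·2 + -1·-1 = 3
b_5 = 1·3 + -1·2 = 1
b_6 = 1·1 + -1·3 = -2
b_7 = 1·-2 + -1·1 = -3
b_8 = 1·-3 + -1·-2 = -1
b_9 = 1·-1 + -1·-3 = 2
b_10 = 1·2 + -1·-1 = 3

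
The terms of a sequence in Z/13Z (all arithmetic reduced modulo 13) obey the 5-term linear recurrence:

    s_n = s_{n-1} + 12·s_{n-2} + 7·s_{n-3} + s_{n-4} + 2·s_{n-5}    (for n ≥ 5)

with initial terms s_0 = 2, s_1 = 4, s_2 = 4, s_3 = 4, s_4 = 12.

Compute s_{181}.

s_5 = 1·12 + 12·4 + 7·4 + 1·4 + 2·2 = 5
s_6 = 1·5 + 12·12 + 7·4 + 1·4 + 2·4 = 7
s_7 = 1·7 + 12·5 + 7·12 + 1·4 + 2·4 = 7
s_8 = 1·7 + 12·7 + 7·5 + 1·12 + 2·4 = 3
s_9 = 1·3 + 12·7 + 7·7 + 1·5 + 2·12 = 9
s_10 = 1·9 + 12·3 + 7·7 + 1·7 + 2·5 = 7
Continuing the recurrence:
  s_11 = 1;  s_12 = 9;  s_13 = 7;  s_14 = 4;  s_15 = 10;  s_16 = 1
  s_17 = 5;  s_18 = 1;  s_19 = 8;  s_20 = 11;  s_21 = 4;  s_22 = 8
  s_23 = 0;  s_24 = 8;  s_25 = 12;  s_26 = 7;  s_27 = 2;  s_28 = 9
  s_29 = 6;  s_30 = 3;  s_31 = 11;  s_32 = 11;  s_33 = 6;  s_34 = 9
  s_35 = 6;  s_36 = 7;  s_37 = 1;  s_38 = 5;  s_39 = 12;  s_40 = 7
  s_41 = 6;  s_42 = 12;  s_43 = 12;  s_44 = 8;  s_45 = 9;  s_46 = 5
  s_47 = 10;  s_48 = 9;  s_49 = 7;  s_50 = 0;  s_51 = 11;  s_52 = 11
  s_53 = 12;  s_54 = 1;  s_55 = 12;  s_56 = 11;  s_57 = 1;  s_58 = 8
  s_59 = 7;  s_60 = 2;  s_61 = 9;  s_62 = 1;  s_63 = 3;  s_64 = 3
  s_65 = 7;  s_66 = 5;  s_67 = 11;  s_68 = 12;  s_69 = 10;  s_70 = 3
  s_71 = 7;  s_72 = 4;  s_73 = 0;  s_74 = 3;  s_75 = 5;  s_76 = 7
  s_77 = 5;  s_78 = 10;  s_79 = 0;  s_80 = 3;  s_81 = 1;  s_82 = 5
  s_83 = 6;  s_84 = 11;  s_85 = 8;  s_86 = 7;  s_87 = 1;  s_88 = 8
  s_89 = 8;  s_90 = 4;  s_91 = 2;  s_92 = 12;  s_93 = 10;  s_94 = 6
  s_95 = 12;  s_96 = 1;  s_97 = 0;  s_98 = 5;  s_99 = 10;  s_100 = 4
  s_101 = 5;  s_102 = 11;  s_103 = 2;  s_104 = 11;  s_105 = 8;  s_106 = 6
  s_107 = 8;  s_108 = 8;  s_109 = 7;  s_110 = 12;  s_111 = 3;  s_112 = 12
  s_113 = 12;  s_114 = 8;  s_115 = 3;  s_116 = 6;  s_117 = 4;  s_118 = 12
  s_119 = 4;  s_120 = 6;  s_121 = 11;  s_122 = 1;  s_123 = 8;  s_124 = 7
  s_125 = 3;  s_126 = 10;  s_127 = 1;  s_128 = 9;  s_129 = 4;  s_130 = 5
  s_131 = 7;  s_132 = 2;  s_133 = 0;  s_134 = 8;  s_135 = 0;  s_136 = 8
  s_137 = 3;  s_138 = 3;  s_139 = 7;  s_140 = 7;  s_141 = 1;  s_142 = 0
  s_143 = 9;  s_144 = 11;  s_145 = 4;  s_146 = 6;  s_147 = 10;  s_148 = 9
  s_149 = 2;  s_150 = 12;  s_151 = 4;  s_152 = 9;  s_153 = 5;  s_154 = 1
  s_155 = 9;  s_156 = 8;  s_157 = 3;  s_158 = 4;  s_159 = 3;  s_160 = 7
  s_161 = 12;  s_162 = 10;  s_163 = 6;  s_164 = 2;  s_165 = 1;  s_166 = 10
  s_167 = 10;  s_168 = 8;  s_169 = 8;  s_170 = 4;  s_171 = 4;  s_172 = 6
  s_173 = 2;  s_174 = 5;  s_175 = 5;  s_176 = 2;  s_177 = 7;  s_178 = 10
  s_179 = 6
s_180 = 1·6 + 12·10 + 7·7 + 1·2 + 2·5 = 5
s_181 = 1·5 + 12·6 + 7·10 + 1·7 + 2·2 = 2

2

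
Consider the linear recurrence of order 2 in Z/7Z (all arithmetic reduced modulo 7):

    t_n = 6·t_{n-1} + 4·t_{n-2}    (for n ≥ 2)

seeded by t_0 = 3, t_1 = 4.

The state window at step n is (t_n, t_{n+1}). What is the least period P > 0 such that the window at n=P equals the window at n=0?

n=0: window = (3, 4)
n=1: window = (4, 1)
n=2: window = (1, 1)
n=3: window = (1, 3)
n=4: window = (3, 1)
n=5: window = (1, 4)
n=6: window = (4, 0)
n=7: window = (0, 2)
n=8: window = (2, 5)
n=9: window = (5, 3)
n=10: window = (3, 3)
n=11: window = (3, 2)
n=12: window = (2, 3)
n=13: window = (3, 5)
n=14: window = (5, 0)
n=15: window = (0, 6)
n=16: window = (6, 1)
n=17: window = (1, 2)
n=18: window = (2, 2)
n=19: window = (2, 6)
n=20: window = (6, 2)
n=21: window = (2, 1)
n=22: window = (1, 0)
n=23: window = (0, 4)
n=24: window = (4, 3)
n=25: window = (3, 6)
n=26: window = (6, 6)
n=27: window = (6, 4)
n=28: window = (4, 6)
n=29: window = (6, 3)
n=30: window = (3, 0)
n=31: window = (0, 5)
n=32: window = (5, 2)
n=33: window = (2, 4)
n=34: window = (4, 4)
n=35: window = (4, 5)
n=36: window = (5, 4)
n=37: window = (4, 2)
n=38: window = (2, 0)
n=39: window = (0, 1)
n=40: window = (1, 6)
…
n=46: window = (6, 0)
n=47: window = (0, 3)
n=48: window = (3, 4)
window at n=48 equals window at n=0 → period = 48

48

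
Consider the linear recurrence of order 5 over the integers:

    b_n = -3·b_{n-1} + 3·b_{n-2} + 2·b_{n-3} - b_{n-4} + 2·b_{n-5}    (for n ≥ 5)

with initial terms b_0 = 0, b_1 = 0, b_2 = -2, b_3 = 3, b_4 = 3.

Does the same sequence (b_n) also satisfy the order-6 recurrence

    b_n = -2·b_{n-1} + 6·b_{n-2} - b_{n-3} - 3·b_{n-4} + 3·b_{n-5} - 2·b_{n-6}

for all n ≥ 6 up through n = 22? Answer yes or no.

yes

Terms b_0..b_22: 0, 0, -2, 3, 3, -4, 29, -100, 382, -1378, 5043, -18341, 66814, -243237, 885672, -3224672, 11741062, -42748993, 155648675, -566714864, 2063402225, -7512822800, 27354098686
n=6: candidate gives 29, actual b_6 = 29 ✓
n=7: candidate gives -100, actual b_7 = -100 ✓
n=8: candidate gives 382, actual b_8 = 382 ✓
n=9: candidate gives -1378, actual b_9 = -1378 ✓
n=10: candidate gives 5043, actual b_10 = 5043 ✓
n=11: candidate gives -18341, actual b_11 = -18341 ✓
n=12: candidate gives 66814, actual b_12 = 66814 ✓
n=13: candidate gives -243237, actual b_13 = -243237 ✓
n=14: candidate gives 885672, actual b_14 = 885672 ✓
n=15: candidate gives -3224672, actual b_15 = -3224672 ✓
n=16: candidate gives 11741062, actual b_16 = 11741062 ✓
n=17: candidate gives -42748993, actual b_17 = -42748993 ✓
n=18: candidate gives 155648675, actual b_18 = 155648675 ✓
n=19: candidate gives -566714864, actual b_19 = -566714864 ✓
n=20: candidate gives 2063402225, actual b_20 = 2063402225 ✓
n=21: candidate gives -7512822800, actual b_21 = -7512822800 ✓
n=22: candidate gives 27354098686, actual b_22 = 27354098686 ✓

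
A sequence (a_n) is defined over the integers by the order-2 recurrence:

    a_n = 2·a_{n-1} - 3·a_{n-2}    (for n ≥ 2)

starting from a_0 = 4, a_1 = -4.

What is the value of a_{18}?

a_2 = 2·-4 + -3·4 = -20
a_3 = 2·-20 + -3·-4 = -28
a_4 = 2·-28 + -3·-20 = 4
a_5 = 2·4 + -3·-28 = 92
a_6 = 2·92 + -3·4 = 172
a_7 = 2·172 + -3·92 = 68
a_8 = 2·68 + -3·172 = -380
a_9 = 2·-380 + -3·68 = -964
a_10 = 2·-964 + -3·-380 = -788
a_11 = 2·-788 + -3·-964 = 1316
a_12 = 2·1316 + -3·-788 = 4996
a_13 = 2·4996 + -3·1316 = 6044
a_14 = 2·6044 + -3·4996 = -2900
a_15 = 2·-2900 + -3·6044 = -23932
a_16 = 2·-23932 + -3·-2900 = -39164
a_17 = 2·-39164 + -3·-23932 = -6532
a_18 = 2·-6532 + -3·-39164 = 104428

104428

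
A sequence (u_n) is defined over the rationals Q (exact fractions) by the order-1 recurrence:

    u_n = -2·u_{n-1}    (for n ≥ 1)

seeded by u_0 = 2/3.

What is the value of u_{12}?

u_1 = -2·2/3 = -4/3
u_2 = -2·-4/3 = 8/3
u_3 = -2·8/3 = -16/3
u_4 = -2·-16/3 = 32/3
u_5 = -2·32/3 = -64/3
u_6 = -2·-64/3 = 128/3
u_7 = -2·128/3 = -256/3
u_8 = -2·-256/3 = 512/3
u_9 = -2·512/3 = -1024/3
u_10 = -2·-1024/3 = 2048/3
u_11 = -2·2048/3 = -4096/3
u_12 = -2·-4096/3 = 8192/3

8192/3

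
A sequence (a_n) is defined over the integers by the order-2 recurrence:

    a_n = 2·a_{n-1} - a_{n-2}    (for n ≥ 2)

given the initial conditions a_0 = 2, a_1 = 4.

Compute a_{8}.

a_2 = 2·4 + -1·2 = 6
a_3 = 2·6 + -1·4 = 8
a_4 = 2·8 + -1·6 = 10
a_5 = 2·10 + -1·8 = 12
a_6 = 2·12 + -1·10 = 14
a_7 = 2·14 + -1·12 = 16
a_8 = 2·16 + -1·14 = 18

18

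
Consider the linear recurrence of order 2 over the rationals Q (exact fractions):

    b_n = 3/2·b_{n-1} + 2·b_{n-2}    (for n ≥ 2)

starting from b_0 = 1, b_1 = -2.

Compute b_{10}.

b_2 = 3/2·-2 + 2·1 = -1
b_3 = 3/2·-1 + 2·-2 = -11/2
b_4 = 3/2·-11/2 + 2·-1 = -41/4
b_5 = 3/2·-41/4 + 2·-11/2 = -211/8
b_6 = 3/2·-211/8 + 2·-41/4 = -961/16
b_7 = 3/2·-961/16 + 2·-211/8 = -4571/32
b_8 = 3/2·-4571/32 + 2·-961/16 = -21401/64
b_9 = 3/2·-21401/64 + 2·-4571/32 = -100771/128
b_10 = 3/2·-100771/128 + 2·-21401/64 = -473521/256

-473521/256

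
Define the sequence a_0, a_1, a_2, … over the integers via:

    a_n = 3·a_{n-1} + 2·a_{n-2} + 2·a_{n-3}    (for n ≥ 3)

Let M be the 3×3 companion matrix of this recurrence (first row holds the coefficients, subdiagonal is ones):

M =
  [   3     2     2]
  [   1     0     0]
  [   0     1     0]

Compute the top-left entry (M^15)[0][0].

(M^15)[0][0] is the top entry after applying M 15 times to the unit state (1, 0, 0). Equivalently it is h_{17} for the auxiliary sequence (h_n) obeying the same recurrence with h_2 = 1 and h_i = 0 for 0 ≤ i < 2:
h_3 = 3·1 + 2·0 + 2·0 = 3
h_4 = 3·3 + 2·1 + 2·0 = 11
h_5 = 3·11 + 2·3 + 2·1 = 41
h_6 = 3·41 + 2·11 + 2·3 = 151
h_7 = 3·151 + 2·41 + 2·11 = 557
h_8 = 3·557 + 2·151 + 2·41 = 2055
h_9 = 3·2055 + 2·557 + 2·151 = 7581
h_10 = 3·7581 + 2·2055 + 2·557 = 27967
h_11 = 3·27967 + 2·7581 + 2·2055 = 103173
h_12 = 3·103173 + 2·27967 + 2·7581 = 380615
h_13 = 3·380615 + 2·103173 + 2·27967 = 1404125
h_14 = 3·1404125 + 2·380615 + 2·103173 = 5179951
h_15 = 3·5179951 + 2·1404125 + 2·380615 = 19109333
h_16 = 3·19109333 + 2·5179951 + 2·1404125 = 70496151
h_17 = 3·70496151 + 2·19109333 + 2·5179951 = 260067021

260067021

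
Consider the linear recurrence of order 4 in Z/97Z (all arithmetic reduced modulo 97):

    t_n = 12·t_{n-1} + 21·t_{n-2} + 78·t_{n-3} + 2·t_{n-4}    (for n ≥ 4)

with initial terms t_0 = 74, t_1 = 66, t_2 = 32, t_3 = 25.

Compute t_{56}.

59

t_4 = 12·25 + 21·32 + 78·66 + 2·74 = 60
t_5 = 12·60 + 21·25 + 78·32 + 2·66 = 90
t_6 = 12·90 + 21·60 + 78·25 + 2·32 = 86
t_7 = 12·86 + 21·90 + 78·60 + 2·25 = 86
t_8 = 12·86 + 21·86 + 78·90 + 2·60 = 84
t_9 = 12·84 + 21·86 + 78·86 + 2·90 = 2
t_10 = 12·2 + 21·84 + 78·86 + 2·86 = 35
t_11 = 12·35 + 21·2 + 78·84 + 2·86 = 8
t_12 = 12·8 + 21·35 + 78·2 + 2·84 = 88
t_13 = 12·88 + 21·8 + 78·35 + 2·2 = 78
t_14 = 12·78 + 21·88 + 78·8 + 2·35 = 83
t_15 = 12·83 + 21·78 + 78·88 + 2·8 = 8
t_16 = 12·8 + 21·83 + 78·78 + 2·88 = 48
t_17 = 12·48 + 21·8 + 78·83 + 2·78 = 2
t_18 = 12·2 + 21·48 + 78·8 + 2·83 = 76
t_19 = 12·76 + 21·2 + 78·48 + 2·8 = 58
t_20 = 12·58 + 21·76 + 78·2 + 2·48 = 22
t_21 = 12·22 + 21·58 + 78·76 + 2·2 = 42
t_22 = 12·42 + 21·22 + 78·58 + 2·76 = 16
t_23 = 12·16 + 21·42 + 78·22 + 2·58 = 93
t_24 = 12·93 + 21·16 + 78·42 + 2·22 = 19
t_25 = 12·19 + 21·93 + 78·16 + 2·42 = 21
t_26 = 12·21 + 21·19 + 78·93 + 2·16 = 80
t_27 = 12·80 + 21·21 + 78·19 + 2·93 = 62
t_28 = 12·62 + 21·80 + 78·21 + 2·19 = 26
t_29 = 12·26 + 21·62 + 78·80 + 2·21 = 39
t_30 = 12·39 + 21·26 + 78·62 + 2·80 = 93
t_31 = 12·93 + 21·39 + 78·26 + 2·62 = 13
t_32 = 12·13 + 21·93 + 78·39 + 2·26 = 62
t_33 = 12·62 + 21·13 + 78·93 + 2·39 = 7
t_34 = 12·7 + 21·62 + 78·13 + 2·93 = 64
t_35 = 12·64 + 21·7 + 78·62 + 2·13 = 54
t_36 = 12·54 + 21·64 + 78·7 + 2·62 = 43
t_37 = 12·43 + 21·54 + 78·64 + 2·7 = 60
t_38 = 12·60 + 21·43 + 78·54 + 2·64 = 46
t_39 = 12·46 + 21·60 + 78·43 + 2·54 = 36
t_40 = 12·36 + 21·46 + 78·60 + 2·43 = 53
t_41 = 12·53 + 21·36 + 78·46 + 2·60 = 56
t_42 = 12·56 + 21·53 + 78·36 + 2·46 = 29
t_43 = 12·29 + 21·56 + 78·53 + 2·36 = 7
t_44 = 12·7 + 21·29 + 78·56 + 2·53 = 26
t_45 = 12·26 + 21·7 + 78·29 + 2·56 = 20
t_46 = 12·20 + 21·26 + 78·7 + 2·29 = 32
t_47 = 12·32 + 21·20 + 78·26 + 2·7 = 33
t_48 = 12·33 + 21·32 + 78·20 + 2·26 = 61
t_49 = 12·61 + 21·33 + 78·32 + 2·20 = 81
t_50 = 12·81 + 21·61 + 78·33 + 2·32 = 41
t_51 = 12·41 + 21·81 + 78·61 + 2·33 = 33
t_52 = 12·33 + 21·41 + 78·81 + 2·61 = 34
t_53 = 12·34 + 21·33 + 78·41 + 2·81 = 96
t_54 = 12·96 + 21·34 + 78·33 + 2·41 = 60
t_55 = 12·60 + 21·96 + 78·34 + 2·33 = 22
t_56 = 12·22 + 21·60 + 78·96 + 2·34 = 59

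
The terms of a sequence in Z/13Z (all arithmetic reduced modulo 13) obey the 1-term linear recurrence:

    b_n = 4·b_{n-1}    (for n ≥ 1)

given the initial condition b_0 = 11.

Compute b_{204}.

11

b_1 = 4·11 = 5
b_2 = 4·5 = 7
b_3 = 4·7 = 2
b_4 = 4·2 = 8
b_5 = 4·8 = 6
b_6 = 4·6 = 11
(b_6) = (11) = (b_0), so the sequence has period 6.
204 ≡ 0 (mod 6), hence b_204 = b_0 = 11.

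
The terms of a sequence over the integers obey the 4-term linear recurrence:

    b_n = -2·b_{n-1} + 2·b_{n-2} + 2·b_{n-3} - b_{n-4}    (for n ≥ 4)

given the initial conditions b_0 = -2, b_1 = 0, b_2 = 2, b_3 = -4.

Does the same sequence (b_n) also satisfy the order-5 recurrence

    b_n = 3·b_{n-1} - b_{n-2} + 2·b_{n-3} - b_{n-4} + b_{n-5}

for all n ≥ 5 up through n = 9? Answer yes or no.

Terms b_0..b_9: -2, 0, 2, -4, 14, -32, 82, -196, 478, -1152
n=5: candidate gives 48, actual b_5 = -32 ✗

no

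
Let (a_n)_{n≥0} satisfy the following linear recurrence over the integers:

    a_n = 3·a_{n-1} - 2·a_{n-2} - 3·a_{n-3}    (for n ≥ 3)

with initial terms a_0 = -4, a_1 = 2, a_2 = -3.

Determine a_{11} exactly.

a_3 = 3·-3 + -2·2 + -3·-4 = -1
a_4 = 3·-1 + -2·-3 + -3·2 = -3
a_5 = 3·-3 + -2·-1 + -3·-3 = 2
a_6 = 3·2 + -2·-3 + -3·-1 = 15
a_7 = 3·15 + -2·2 + -3·-3 = 50
a_8 = 3·50 + -2·15 + -3·2 = 114
a_9 = 3·114 + -2·50 + -3·15 = 197
a_10 = 3·197 + -2·114 + -3·50 = 213
a_11 = 3·213 + -2·197 + -3·114 = -97

-97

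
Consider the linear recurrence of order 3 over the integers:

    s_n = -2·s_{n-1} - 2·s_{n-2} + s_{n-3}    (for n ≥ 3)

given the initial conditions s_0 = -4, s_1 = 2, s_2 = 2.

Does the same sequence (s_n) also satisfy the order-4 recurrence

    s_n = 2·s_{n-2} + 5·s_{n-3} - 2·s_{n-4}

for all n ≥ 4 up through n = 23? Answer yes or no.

yes

Terms s_0..s_23: -4, 2, 2, -12, 22, -18, -20, 98, -174, 132, 182, -802, 1372, -958, -1630, 6548, -10794, 6862, 14412, -53342, 84722, -48348, -126090, 433598
n=4: candidate gives 22, actual s_4 = 22 ✓
n=5: candidate gives -18, actual s_5 = -18 ✓
n=6: candidate gives -20, actual s_6 = -20 ✓
n=7: candidate gives 98, actual s_7 = 98 ✓
n=8: candidate gives -174, actual s_8 = -174 ✓
n=9: candidate gives 132, actual s_9 = 132 ✓
n=10: candidate gives 182, actual s_10 = 182 ✓
n=11: candidate gives -802, actual s_11 = -802 ✓
n=12: candidate gives 1372, actual s_12 = 1372 ✓
n=13: candidate gives -958, actual s_13 = -958 ✓
n=14: candidate gives -1630, actual s_14 = -1630 ✓
n=15: candidate gives 6548, actual s_15 = 6548 ✓
n=16: candidate gives -10794, actual s_16 = -10794 ✓
n=17: candidate gives 6862, actual s_17 = 6862 ✓
n=18: candidate gives 14412, actual s_18 = 14412 ✓
n=19: candidate gives -53342, actual s_19 = -53342 ✓
n=20: candidate gives 84722, actual s_20 = 84722 ✓
n=21: candidate gives -48348, actual s_21 = -48348 ✓
n=22: candidate gives -126090, actual s_22 = -126090 ✓
n=23: candidate gives 433598, actual s_23 = 433598 ✓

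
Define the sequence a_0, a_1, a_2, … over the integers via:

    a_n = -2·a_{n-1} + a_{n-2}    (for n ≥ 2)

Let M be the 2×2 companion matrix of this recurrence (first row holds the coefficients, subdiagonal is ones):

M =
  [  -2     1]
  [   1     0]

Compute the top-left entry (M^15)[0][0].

-470832

(M^15)[0][0] is the top entry after applying M 15 times to the unit state (1, 0). Equivalently it is h_{16} for the auxiliary sequence (h_n) obeying the same recurrence with h_1 = 1 and h_i = 0 for 0 ≤ i < 1:
h_2 = -2·1 + 1·0 = -2
h_3 = -2·-2 + 1·1 = 5
h_4 = -2·5 + 1·-2 = -12
h_5 = -2·-12 + 1·5 = 29
h_6 = -2·29 + 1·-12 = -70
h_7 = -2·-70 + 1·29 = 169
h_8 = -2·169 + 1·-70 = -408
h_9 = -2·-408 + 1·169 = 985
h_10 = -2·985 + 1·-408 = -2378
h_11 = -2·-2378 + 1·985 = 5741
h_12 = -2·5741 + 1·-2378 = -13860
h_13 = -2·-13860 + 1·5741 = 33461
h_14 = -2·33461 + 1·-13860 = -80782
h_15 = -2·-80782 + 1·33461 = 195025
h_16 = -2·195025 + 1·-80782 = -470832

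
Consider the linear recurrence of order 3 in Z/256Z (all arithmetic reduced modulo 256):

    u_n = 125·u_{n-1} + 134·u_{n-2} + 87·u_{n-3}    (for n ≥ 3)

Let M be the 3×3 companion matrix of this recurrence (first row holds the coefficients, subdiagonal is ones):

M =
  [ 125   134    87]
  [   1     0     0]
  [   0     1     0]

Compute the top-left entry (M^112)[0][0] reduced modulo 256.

129

(M^112)[0][0] is the top entry after applying M 112 times to the unit state (1, 0, 0). Equivalently it is h_{114} for the auxiliary sequence (h_n) obeying the same recurrence with h_2 = 1 and h_i = 0 for 0 ≤ i < 2:
h_3 = 125·1 + 134·0 + 87·0 = 125
h_4 = 125·125 + 134·1 + 87·0 = 143
h_5 = 125·143 + 134·125 + 87·1 = 152
h_6 = 125·152 + 134·143 + 87·125 = 141
h_7 = 125·141 + 134·152 + 87·143 = 2
h_8 = 125·2 + 134·141 + 87·152 = 112
h_9 = 125·112 + 134·2 + 87·141 = 167
h_10 = 125·167 + 134·112 + 87·2 = 217
h_11 = 125·217 + 134·167 + 87·112 = 111
h_12 = 125·111 + 134·217 + 87·167 = 138
h_13 = 125·138 + 134·111 + 87·217 = 59
h_14 = 125·59 + 134·138 + 87·111 = 196
h_15 = 125·196 + 134·59 + 87·138 = 124
h_16 = 125·124 + 134·196 + 87·59 = 49
h_17 = 125·49 + 134·124 + 87·196 = 113
h_18 = 125·113 + 134·49 + 87·124 = 247
h_19 = 125·247 + 134·113 + 87·49 = 104
h_20 = 125·104 + 134·247 + 87·113 = 121
h_21 = 125·121 + 134·104 + 87·247 = 118
h_22 = 125·118 + 134·121 + 87·104 = 76
h_23 = 125·76 + 134·118 + 87·121 = 255
h_24 = 125·255 + 134·76 + 87·118 = 101
h_25 = 125·101 + 134·255 + 87·76 = 159
h_26 = 125·159 + 134·101 + 87·255 = 42
h_27 = 125·42 + 134·159 + 87·101 = 15
h_28 = 125·15 + 134·42 + 87·159 = 88
h_29 = 125·88 + 134·15 + 87·42 = 24
h_30 = 125·24 + 134·88 + 87·15 = 225
h_31 = 125·225 + 134·24 + 87·88 = 85
h_32 = 125·85 + 134·225 + 87·24 = 111
h_33 = 125·111 + 134·85 + 87·225 = 40
h_34 = 125·40 + 134·111 + 87·85 = 133
h_35 = 125·133 + 134·40 + 87·111 = 154
h_36 = 125·154 + 134·133 + 87·40 = 104
h_37 = 125·104 + 134·154 + 87·133 = 151
h_38 = 125·151 + 134·104 + 87·154 = 129
h_39 = 125·129 + 134·151 + 87·104 = 95
h_40 = 125·95 + 134·129 + 87·151 = 58
h_41 = 125·58 + 134·95 + 87·129 = 227
h_42 = 125·227 + 134·58 + 87·95 = 124
h_43 = 125·124 + 134·227 + 87·58 = 20
h_44 = 125·20 + 134·124 + 87·227 = 209
h_45 = 125·209 + 134·20 + 87·124 = 169
h_46 = 125·169 + 134·209 + 87·20 = 183
h_47 = 125·183 + 134·169 + 87·209 = 216
h_48 = 125·216 + 134·183 + 87·169 = 177
h_49 = 125·177 + 134·216 + 87·183 = 174
h_50 = 125·174 + 134·177 + 87·216 = 4
h_51 = 125·4 + 134·174 + 87·177 = 47
h_52 = 125·47 + 134·4 + 87·174 = 45
h_53 = 125·45 + 134·47 + 87·4 = 239
h_54 = 125·239 + 134·45 + 87·47 = 58
h_55 = 125·58 + 134·239 + 87·45 = 183
h_56 = 125·183 + 134·58 + 87·239 = 240
h_57 = 125·240 + 134·183 + 87·58 = 176
h_58 = 125·176 + 134·240 + 87·183 = 193
h_59 = 125·193 + 134·176 + 87·240 = 237
h_60 = 125·237 + 134·193 + 87·176 = 143
h_61 = 125·143 + 134·237 + 87·193 = 120
h_62 = 125·120 + 134·143 + 87·237 = 253
h_63 = 125·253 + 134·120 + 87·143 = 242
h_64 = 125·242 + 134·253 + 87·120 = 96
h_65 = 125·96 + 134·242 + 87·253 = 135
h_66 = 125·135 + 134·96 + 87·242 = 105
h_67 = 125·105 + 134·135 + 87·96 = 143
h_68 = 125·143 + 134·105 + 87·135 = 170
h_69 = 125·170 + 134·143 + 87·105 = 139
h_70 = 125·139 + 134·170 + 87·143 = 116
h_71 = 125·116 + 134·139 + 87·170 = 44
h_72 = 125·44 + 134·116 + 87·139 = 113
h_73 = 125·113 + 134·44 + 87·116 = 161
h_74 = 125·161 + 134·113 + 87·44 = 183
h_75 = 125·183 + 134·161 + 87·113 = 8
h_76 = 125·8 + 134·183 + 87·161 = 105
h_77 = 125·105 + 134·8 + 87·183 = 166
h_78 = 125·166 + 134·105 + 87·8 = 188
h_79 = 125·188 + 134·166 + 87·105 = 95
h_80 = 125·95 + 134·188 + 87·166 = 53
h_81 = 125·53 + 134·95 + 87·188 = 127
h_82 = 125·127 + 134·53 + 87·95 = 10
h_83 = 125·10 + 134·127 + 87·53 = 95
h_84 = 125·95 + 134·10 + 87·127 = 200
h_85 = 125·200 + 134·95 + 87·10 = 200
h_86 = 125·200 + 134·200 + 87·95 = 161
h_87 = 125·161 + 134·200 + 87·200 = 69
h_88 = 125·69 + 134·161 + 87·200 = 239
h_89 = 125·239 + 134·69 + 87·161 = 136
h_90 = 125·136 + 134·239 + 87·69 = 245
h_91 = 125·245 + 134·136 + 87·239 = 10
h_92 = 125·10 + 134·245 + 87·136 = 88
h_93 = 125·88 + 134·10 + 87·245 = 119
h_94 = 125·119 + 134·88 + 87·10 = 145
h_95 = 125·145 + 134·119 + 87·88 = 255
h_96 = 125·255 + 134·145 + 87·119 = 218
h_97 = 125·218 + 134·255 + 87·145 = 51
h_98 = 125·51 + 134·218 + 87·255 = 172
h_99 = 125·172 + 134·51 + 87·218 = 196
h_100 = 125·196 + 134·172 + 87·51 = 17
h_101 = 125·17 + 134·196 + 87·172 = 89
h_102 = 125·89 + 134·17 + 87·196 = 247
h_103 = 125·247 + 134·89 + 87·17 = 248
h_104 = 125·248 + 134·247 + 87·89 = 161
h_105 = 125·161 + 134·248 + 87·247 = 94
h_106 = 125·94 + 134·161 + 87·248 = 116
h_107 = 125·116 + 134·94 + 87·161 = 143
h_108 = 125·143 + 134·116 + 87·94 = 125
h_109 = 125·125 + 134·143 + 87·116 = 79
h_110 = 125·79 + 134·125 + 87·143 = 154
h_111 = 125·154 + 134·79 + 87·125 = 7
h_112 = 125·7 + 134·154 + 87·79 = 224
h_113 = 125·224 + 134·7 + 87·154 = 96
h_114 = 125·96 + 134·224 + 87·7 = 129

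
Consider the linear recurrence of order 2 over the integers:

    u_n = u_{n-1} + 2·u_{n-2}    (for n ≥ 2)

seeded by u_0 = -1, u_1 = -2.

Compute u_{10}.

u_2 = 1·-2 + 2·-1 = -4
u_3 = 1·-4 + 2·-2 = -8
u_4 = 1·-8 + 2·-4 = -16
u_5 = 1·-16 + 2·-8 = -32
u_6 = 1·-32 + 2·-16 = -64
u_7 = 1·-64 + 2·-32 = -128
u_8 = 1·-128 + 2·-64 = -256
u_9 = 1·-256 + 2·-128 = -512
u_10 = 1·-512 + 2·-256 = -1024

-1024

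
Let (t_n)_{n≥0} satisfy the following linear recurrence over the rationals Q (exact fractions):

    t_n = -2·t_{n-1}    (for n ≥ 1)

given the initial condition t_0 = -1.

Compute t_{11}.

2048

t_1 = -2·-1 = 2
t_2 = -2·2 = -4
t_3 = -2·-4 = 8
t_4 = -2·8 = -16
t_5 = -2·-16 = 32
t_6 = -2·32 = -64
t_7 = -2·-64 = 128
t_8 = -2·128 = -256
t_9 = -2·-256 = 512
t_10 = -2·512 = -1024
t_11 = -2·-1024 = 2048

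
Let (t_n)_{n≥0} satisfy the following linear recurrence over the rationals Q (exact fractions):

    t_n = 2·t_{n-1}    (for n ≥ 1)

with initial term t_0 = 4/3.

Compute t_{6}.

256/3

t_1 = 2·4/3 = 8/3
t_2 = 2·8/3 = 16/3
t_3 = 2·16/3 = 32/3
t_4 = 2·32/3 = 64/3
t_5 = 2·64/3 = 128/3
t_6 = 2·128/3 = 256/3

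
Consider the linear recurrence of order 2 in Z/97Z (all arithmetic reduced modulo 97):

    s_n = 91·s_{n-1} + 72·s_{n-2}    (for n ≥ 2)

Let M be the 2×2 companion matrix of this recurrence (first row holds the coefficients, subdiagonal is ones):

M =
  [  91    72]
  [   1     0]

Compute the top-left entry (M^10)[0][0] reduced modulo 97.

(M^10)[0][0] is the top entry after applying M 10 times to the unit state (1, 0). Equivalently it is h_{11} for the auxiliary sequence (h_n) obeying the same recurrence with h_1 = 1 and h_i = 0 for 0 ≤ i < 1:
h_2 = 91·1 + 72·0 = 91
h_3 = 91·91 + 72·1 = 11
h_4 = 91·11 + 72·91 = 84
h_5 = 91·84 + 72·11 = 94
h_6 = 91·94 + 72·84 = 52
h_7 = 91·52 + 72·94 = 54
h_8 = 91·54 + 72·52 = 25
h_9 = 91·25 + 72·54 = 52
h_10 = 91·52 + 72·25 = 33
h_11 = 91·33 + 72·52 = 54

54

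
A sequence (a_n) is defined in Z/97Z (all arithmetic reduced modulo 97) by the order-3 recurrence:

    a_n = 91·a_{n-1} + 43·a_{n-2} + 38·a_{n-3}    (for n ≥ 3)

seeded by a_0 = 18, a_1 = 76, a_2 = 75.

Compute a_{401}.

a_3 = 91·75 + 43·76 + 38·18 = 10
a_4 = 91·10 + 43·75 + 38·76 = 39
a_5 = 91·39 + 43·10 + 38·75 = 39
a_6 = 91·39 + 43·39 + 38·10 = 77
a_7 = 91·77 + 43·39 + 38·39 = 78
a_8 = 91·78 + 43·77 + 38·39 = 57
Continuing the recurrence:
  a_9 = 21;  a_10 = 51;  a_11 = 47;  a_12 = 90;  a_13 = 24;  a_14 = 80
  a_15 = 92;  a_16 = 17;  a_17 = 7;  a_18 = 14;  a_19 = 87;  a_20 = 55
  a_21 = 63;  a_22 = 55;  a_23 = 7;  a_24 = 61;  a_25 = 85;  a_26 = 51
  a_27 = 41;  a_28 = 36;  a_29 = 90;  a_30 = 44;  a_31 = 27;  a_32 = 9
  a_33 = 63;  a_34 = 65;  a_35 = 42;  a_36 = 87;  a_37 = 68;  a_38 = 79
  a_39 = 33;  a_40 = 60;  a_41 = 84;  a_42 = 32;  a_43 = 74;  a_44 = 50
  a_45 = 24;  a_46 = 65;  a_47 = 20;  a_48 = 95;  a_49 = 44;  a_50 = 22
  a_51 = 35;  a_52 = 80;  a_53 = 18;  a_54 = 6;  a_55 = 92;  a_56 = 2
  a_57 = 1;  a_58 = 84;  a_59 = 3;  a_60 = 43;  a_61 = 56;  a_62 = 75
  a_63 = 3;  a_64 = 0;  a_65 = 69;  a_66 = 88;  a_67 = 14;  a_68 = 17
  a_69 = 61;  a_70 = 24;  a_71 = 21;  a_72 = 23;  a_73 = 28;  a_74 = 67
  a_75 = 27;  a_76 = 0;  a_77 = 21;  a_78 = 27;  a_79 = 62;  a_80 = 35
  a_81 = 87;  a_82 = 41;  a_83 = 72;  a_84 = 78;  a_85 = 15;  a_86 = 83
  a_87 = 7;  a_88 = 23;  a_89 = 19;  a_90 = 74;  a_91 = 83;  a_92 = 11
  a_93 = 10;  a_94 = 75;  a_95 = 10;  a_96 = 53;  a_97 = 52;  a_98 = 19
  a_99 = 62;  a_100 = 93;  a_101 = 17;  a_102 = 45;  a_103 = 18;  a_104 = 48
  a_105 = 62;  a_106 = 48;  a_107 = 31;  a_108 = 63;  a_109 = 63;  a_110 = 17
  a_111 = 54;  a_112 = 85;  a_113 = 33;  a_114 = 77;  a_115 = 16;  a_116 = 7
  a_117 = 80;  a_118 = 41;  a_119 = 65;  a_120 = 48;  a_121 = 88;  a_122 = 29
  a_123 = 2;  a_124 = 20;  a_125 = 1;  a_126 = 57;  a_127 = 73;  a_128 = 14
  a_129 = 80;  a_130 = 83;  a_131 = 79;  a_132 = 24;  a_133 = 5;  a_134 = 27
  a_135 = 92;  a_136 = 23;  a_137 = 91;  a_138 = 59;  a_139 = 68;  a_140 = 58
  a_141 = 65;  a_142 = 32;  a_143 = 54;  a_144 = 30;  a_145 = 60;  a_146 = 72
  a_147 = 87;  a_148 = 4;  a_149 = 51;  a_150 = 68;  a_151 = 94;  a_152 = 30
  a_153 = 44;  a_154 = 39;  a_155 = 82;  a_156 = 44;  a_157 = 88;  a_158 = 18
  a_159 = 13;  a_160 = 63;  a_161 = 89;  a_162 = 50;  a_163 = 4;  a_164 = 76
  a_165 = 64;  a_166 = 29;  a_167 = 34;  a_168 = 80;  a_169 = 47;  a_170 = 85
  a_171 = 89;  a_172 = 57;  a_173 = 22;  a_174 = 75;  a_175 = 43;  a_176 = 20
  a_177 = 20;  a_178 = 46;  a_179 = 83;  a_180 = 9;  a_181 = 25;  a_182 = 93
  a_183 = 83;  a_184 = 86;  a_185 = 88;  a_186 = 19;  a_187 = 51;  a_188 = 72
  a_189 = 58;  a_190 = 30;  a_191 = 6;  a_192 = 63;  a_193 = 50;  a_194 = 18
  a_195 = 71;  a_196 = 17;  a_197 = 46;  a_198 = 49;  a_199 = 2;  a_200 = 60
  a_201 = 36;  a_202 = 15;  a_203 = 52;  a_204 = 52;  a_205 = 69;  a_206 = 15
  a_207 = 3;  a_208 = 48;  a_209 = 23;  a_210 = 3;  a_211 = 79;  a_212 = 44
  a_213 = 46;  a_214 = 59;  a_215 = 95;  a_216 = 29;  a_217 = 42;  a_218 = 46
  a_219 = 13;  a_220 = 4;  a_221 = 52;  a_222 = 63;  a_223 = 70;  a_224 = 94
  a_225 = 87;  a_226 = 69;  a_227 = 12;  a_228 = 90;  a_229 = 76;  a_230 = 87
  a_231 = 55;  a_232 = 91;  a_233 = 81;  a_234 = 85;  a_235 = 29;  a_236 = 60
  a_237 = 43;  a_238 = 29;  a_239 = 75;  a_240 = 6;  a_241 = 23;  a_242 = 60
  a_243 = 81;  a_244 = 58;  a_245 = 80;  a_246 = 48;  a_247 = 21;  a_248 = 31
  a_249 = 19;  a_250 = 77;  a_251 = 78;  a_252 = 73;  a_253 = 22;  a_254 = 54
  a_255 = 1;  a_256 = 48;  a_257 = 61;  a_258 = 87;  a_259 = 45;  a_260 = 66
  a_261 = 92;  a_262 = 19;  a_263 = 45;  a_264 = 66;  a_265 = 30;  a_266 = 3
  a_267 = 94;  a_268 = 26;  a_269 = 23;  a_270 = 90;  a_271 = 79;  a_272 = 2
  a_273 = 15;  a_274 = 88;  a_275 = 96;  a_276 = 92;  a_277 = 33;  a_278 = 34
  a_279 = 55;  a_280 = 58;  a_281 = 11;  a_282 = 56;  a_283 = 13;  a_284 = 32
  a_285 = 70;  a_286 = 92;  a_287 = 85;  a_288 = 92;  a_289 = 3;  a_290 = 87
  a_291 = 96;  a_292 = 78;  a_293 = 79;  a_294 = 29;  a_295 = 76;  a_296 = 10
  a_297 = 42;  a_298 = 59;  a_299 = 86;  a_300 = 28;  a_301 = 49;  a_302 = 7
  a_303 = 25;  a_304 = 73;  a_305 = 30;  a_306 = 29;  a_307 = 10;  a_308 = 96
  a_309 = 83;  a_310 = 33;  a_311 = 35;  a_312 = 95;  a_313 = 55;  a_314 = 41
  a_315 = 6;  a_316 = 34;  a_317 = 60;  a_318 = 69;  a_319 = 63;  a_320 = 19
  a_321 = 76;  a_322 = 39;  a_323 = 70;  a_324 = 71;  a_325 = 89;  a_326 = 38
  a_327 = 89;  a_328 = 20;  a_329 = 10;  a_330 = 11;  a_331 = 57;  a_332 = 26
  a_333 = 94;  a_334 = 4;  a_335 = 59;  a_336 = 92;  a_337 = 3;  a_338 = 69
  a_339 = 10;  a_340 = 14;  a_341 = 58;  a_342 = 52;  a_343 = 95;  a_344 = 87
  a_345 = 10;  a_346 = 16;  a_347 = 51;  a_348 = 83;  a_349 = 72;  a_350 = 31
  a_351 = 50;  a_352 = 83;  a_353 = 17;  a_354 = 32;  a_355 = 7;  a_356 = 40
  a_357 = 16;  a_358 = 47;  a_359 = 83;  a_360 = 94;  a_361 = 38;  a_362 = 81
  a_363 = 64;  a_364 = 81;  a_365 = 9;  a_366 = 41;  a_367 = 18;  a_368 = 57
  a_369 = 50;  a_370 = 22;  a_371 = 13;  a_372 = 52;  a_373 = 16;  a_374 = 15
  a_375 = 52;  a_376 = 68;  a_377 = 70;  a_378 = 18;  a_379 = 54;  a_380 = 6
  a_381 = 60;  a_382 = 10;  a_383 = 32;  a_384 = 93;  a_385 = 34;  a_386 = 64
  a_387 = 53;  a_388 = 40;  a_389 = 9;  a_390 = 91;  a_391 = 3;  a_392 = 66
  a_393 = 87;  a_394 = 5;  a_395 = 11;  a_396 = 60;  a_397 = 12;  a_398 = 16
  a_399 = 81
a_400 = 91·81 + 43·16 + 38·12 = 76
a_401 = 91·76 + 43·81 + 38·16 = 46

46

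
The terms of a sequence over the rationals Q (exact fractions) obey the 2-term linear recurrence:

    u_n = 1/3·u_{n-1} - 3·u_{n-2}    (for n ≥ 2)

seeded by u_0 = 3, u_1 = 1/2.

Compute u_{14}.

-4597322237/3188646

u_2 = 1/3·1/2 + -3·3 = -53/6
u_3 = 1/3·-53/6 + -3·1/2 = -40/9
u_4 = 1/3·-40/9 + -3·-53/6 = 1351/54
u_5 = 1/3·1351/54 + -3·-40/9 = 3511/162
u_6 = 1/3·3511/162 + -3·1351/54 = -16483/243
u_7 = 1/3·-16483/243 + -3·3511/162 = -127763/1458
u_8 = 1/3·-127763/1458 + -3·-16483/243 = 762319/4374
u_9 = 1/3·762319/4374 + -3·-127763/1458 = 2105960/6561
u_10 = 1/3·2105960/6561 + -3·762319/4374 = -16370693/39366
u_11 = 1/3·-16370693/39366 + -3·2105960/6561 = -130092533/118098
u_12 = 1/3·-130092533/118098 + -3·-16370693/39366 = 155958089/177147
u_13 = 1/3·155958089/177147 + -3·-130092533/118098 = 3824414569/1062882
u_14 = 1/3·3824414569/1062882 + -3·155958089/177147 = -4597322237/3188646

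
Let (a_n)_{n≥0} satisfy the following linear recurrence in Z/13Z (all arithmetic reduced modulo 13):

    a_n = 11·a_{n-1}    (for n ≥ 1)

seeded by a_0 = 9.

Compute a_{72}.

a_1 = 11·9 = 8
a_2 = 11·8 = 10
a_3 = 11·10 = 6
a_4 = 11·6 = 1
a_5 = 11·1 = 11
a_6 = 11·11 = 4
a_7 = 11·4 = 5
a_8 = 11·5 = 3
a_9 = 11·3 = 7
a_10 = 11·7 = 12
a_11 = 11·12 = 2
a_12 = 11·2 = 9
(a_12) = (9) = (a_0), so the sequence has period 12.
72 ≡ 0 (mod 12), hence a_72 = a_0 = 9.

9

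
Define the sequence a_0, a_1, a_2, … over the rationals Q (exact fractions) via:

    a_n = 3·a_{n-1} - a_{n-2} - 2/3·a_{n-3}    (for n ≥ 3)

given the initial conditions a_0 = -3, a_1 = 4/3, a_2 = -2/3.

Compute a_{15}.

a_3 = 3·-2/3 + -1·4/3 + -2/3·-3 = -4/3
a_4 = 3·-4/3 + -1·-2/3 + -2/3·4/3 = -38/9
a_5 = 3·-38/9 + -1·-4/3 + -2/3·-2/3 = -98/9
a_6 = 3·-98/9 + -1·-38/9 + -2/3·-4/3 = -248/9
a_7 = 3·-248/9 + -1·-98/9 + -2/3·-38/9 = -1862/27
a_8 = 3·-1862/27 + -1·-248/9 + -2/3·-98/9 = -4646/27
a_9 = 3·-4646/27 + -1·-1862/27 + -2/3·-248/9 = -3860/9
a_10 = 3·-3860/9 + -1·-4646/27 + -2/3·-1862/27 = -86558/81
a_11 = 3·-86558/81 + -1·-3860/9 + -2/3·-4646/27 = -215642/81
a_12 = 3·-215642/81 + -1·-86558/81 + -2/3·-3860/9 = -537208/81
a_13 = 3·-537208/81 + -1·-215642/81 + -2/3·-86558/81 = -4014830/243
a_14 = 3·-4014830/243 + -1·-537208/81 + -2/3·-215642/81 = -10001582/243
a_15 = 3·-10001582/243 + -1·-4014830/243 + -2/3·-537208/81 = -24915500/243

-24915500/243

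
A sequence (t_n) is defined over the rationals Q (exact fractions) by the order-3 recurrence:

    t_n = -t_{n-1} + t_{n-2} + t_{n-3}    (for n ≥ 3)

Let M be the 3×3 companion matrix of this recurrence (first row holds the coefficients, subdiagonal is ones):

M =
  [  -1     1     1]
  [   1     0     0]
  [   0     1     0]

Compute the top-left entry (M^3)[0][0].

(M^3)[0][0] is the top entry after applying M 3 times to the unit state (1, 0, 0). Equivalently it is h_{5} for the auxiliary sequence (h_n) obeying the same recurrence with h_2 = 1 and h_i = 0 for 0 ≤ i < 2:
h_3 = -1·1 + 1·0 + 1·0 = -1
h_4 = -1·-1 + 1·1 + 1·0 = 2
h_5 = -1·2 + 1·-1 + 1·1 = -2

-2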